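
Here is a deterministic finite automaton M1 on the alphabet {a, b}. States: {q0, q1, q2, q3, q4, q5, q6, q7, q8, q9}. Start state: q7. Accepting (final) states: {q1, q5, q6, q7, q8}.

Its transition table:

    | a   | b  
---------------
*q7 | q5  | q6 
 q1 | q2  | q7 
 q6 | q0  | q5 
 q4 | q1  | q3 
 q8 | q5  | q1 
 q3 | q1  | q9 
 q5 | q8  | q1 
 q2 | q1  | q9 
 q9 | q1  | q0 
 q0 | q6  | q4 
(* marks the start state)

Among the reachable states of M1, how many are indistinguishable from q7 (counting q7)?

3

Start with accepting vs non-accepting: {q1,q5,q6,q7,q8} | {q0,q2,q3,q4,q9}.
On input a, block {q1,q5,q6,q7,q8} splits into {q5,q7,q8} and {q1,q6}.
Stable partition: {q5,q7,q8} | {q0,q2,q3,q4,q9} | {q1,q6} — 3 equivalence classes.
State q7 belongs to the block {q5,q7,q8}, which has 3 states.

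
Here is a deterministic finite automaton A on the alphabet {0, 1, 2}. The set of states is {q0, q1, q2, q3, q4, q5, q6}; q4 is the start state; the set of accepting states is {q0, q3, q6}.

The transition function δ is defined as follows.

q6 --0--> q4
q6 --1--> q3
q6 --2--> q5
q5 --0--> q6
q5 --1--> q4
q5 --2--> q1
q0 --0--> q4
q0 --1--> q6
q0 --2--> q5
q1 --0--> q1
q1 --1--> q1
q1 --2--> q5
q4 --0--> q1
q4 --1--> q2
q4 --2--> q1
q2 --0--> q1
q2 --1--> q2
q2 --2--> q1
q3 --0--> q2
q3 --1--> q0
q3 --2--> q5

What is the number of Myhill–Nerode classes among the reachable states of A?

Start with accepting vs non-accepting: {q0,q3,q6} | {q1,q2,q4,q5}.
Refine {q1,q2,q4,q5} on symbol 0: members go to different blocks, giving {q1,q2,q4} and {q5}.
Refine {q1,q2,q4} on symbol 2: members go to different blocks, giving {q2,q4} and {q1}.
No further refinement is possible. Final partition (4 blocks): {q0,q3,q6} | {q2,q4} | {q5} | {q1}.

4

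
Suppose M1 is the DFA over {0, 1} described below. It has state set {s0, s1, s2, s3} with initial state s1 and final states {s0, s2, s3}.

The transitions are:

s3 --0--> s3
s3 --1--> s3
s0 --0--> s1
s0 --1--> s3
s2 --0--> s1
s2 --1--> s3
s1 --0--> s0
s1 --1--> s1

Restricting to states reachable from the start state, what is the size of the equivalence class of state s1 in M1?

1

States {s2} cannot be reached from the start state, so discard them.
Start with accepting vs non-accepting: {s0,s3} | {s1}.
Refine {s0,s3} on symbol 0: members go to different blocks, giving {s0} and {s3}.
Stable partition: {s0} | {s1} | {s3} — 3 equivalence classes.
State s1 belongs to the block {s1}, which has 1 states.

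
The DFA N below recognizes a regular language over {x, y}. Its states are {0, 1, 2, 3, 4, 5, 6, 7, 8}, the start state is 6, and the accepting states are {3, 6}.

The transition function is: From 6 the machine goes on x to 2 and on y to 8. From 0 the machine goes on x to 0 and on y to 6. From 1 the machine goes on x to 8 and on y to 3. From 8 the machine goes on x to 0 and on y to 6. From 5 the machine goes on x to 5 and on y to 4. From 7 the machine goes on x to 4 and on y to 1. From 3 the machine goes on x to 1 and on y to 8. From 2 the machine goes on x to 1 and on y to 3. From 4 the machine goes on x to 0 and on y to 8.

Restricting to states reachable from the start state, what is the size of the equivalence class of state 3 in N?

Reachable states from the start: {0,1,2,3,6,8}. Unreachable: {4,5,7} — drop them.
Start with accepting vs non-accepting: {3,6} | {0,1,2,8}.
The partition is now stable with 2 blocks: {3,6} | {0,1,2,8}.
The equivalence class containing 3 is {3,6}, of size 2.

2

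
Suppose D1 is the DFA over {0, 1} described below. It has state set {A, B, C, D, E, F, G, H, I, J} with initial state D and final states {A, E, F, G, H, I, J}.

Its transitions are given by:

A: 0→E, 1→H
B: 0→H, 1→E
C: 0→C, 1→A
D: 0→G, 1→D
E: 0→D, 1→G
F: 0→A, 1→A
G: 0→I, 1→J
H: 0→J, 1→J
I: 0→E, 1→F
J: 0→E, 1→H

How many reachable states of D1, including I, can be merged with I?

3

First remove the unreachable states {B,C}; 8 states remain.
Start with accepting vs non-accepting: {A,E,F,G,H,I,J} | {D}.
On input 0, block {A,E,F,G,H,I,J} splits into {A,F,G,H,I,J} and {E}.
Split {A,F,G,H,I,J} by δ(·,0) → {A,I,J} and {F,G,H}.
The partition is now stable with 4 blocks: {A,I,J} | {D} | {E} | {F,G,H}.
State I belongs to the block {A,I,J}, which has 3 states.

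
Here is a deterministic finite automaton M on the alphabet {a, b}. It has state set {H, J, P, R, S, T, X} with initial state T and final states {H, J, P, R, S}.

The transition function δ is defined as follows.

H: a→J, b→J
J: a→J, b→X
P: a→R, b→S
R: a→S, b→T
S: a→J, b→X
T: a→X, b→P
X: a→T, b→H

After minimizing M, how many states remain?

3

Every state is reachable, so we keep all 7.
P0 = {H,J,P,R,S} | {T,X}.
Split {H,J,P,R,S} by δ(·,b) → {J,R,S} and {H,P}.
No further refinement is possible. Final partition (3 blocks): {J,R,S} | {T,X} | {H,P}.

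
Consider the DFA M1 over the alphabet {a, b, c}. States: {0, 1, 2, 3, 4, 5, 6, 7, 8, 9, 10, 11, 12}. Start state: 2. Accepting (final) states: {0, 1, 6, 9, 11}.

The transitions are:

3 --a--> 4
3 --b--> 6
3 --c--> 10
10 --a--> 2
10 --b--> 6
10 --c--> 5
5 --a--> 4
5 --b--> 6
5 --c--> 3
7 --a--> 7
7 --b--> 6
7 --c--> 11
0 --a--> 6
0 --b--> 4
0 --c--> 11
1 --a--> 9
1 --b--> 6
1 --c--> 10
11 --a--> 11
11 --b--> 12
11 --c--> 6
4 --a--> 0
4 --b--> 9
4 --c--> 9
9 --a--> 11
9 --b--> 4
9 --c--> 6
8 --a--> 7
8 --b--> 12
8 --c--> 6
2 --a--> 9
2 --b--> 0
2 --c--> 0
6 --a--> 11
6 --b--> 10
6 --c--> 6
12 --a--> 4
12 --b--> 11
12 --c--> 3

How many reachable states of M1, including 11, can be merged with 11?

States {1,7,8} cannot be reached from the start state, so discard them.
P0 = {0,6,9,11} | {2,3,4,5,10,12}.
Split {2,3,4,5,10,12} by δ(·,a) → {3,5,10,12} and {2,4}.
On input b, block {0,6,9,11} splits into {0,9} and {6,11}.
The partition is now stable with 4 blocks: {0,9} | {3,5,10,12} | {2,4} | {6,11}.
The equivalence class containing 11 is {6,11}, of size 2.

2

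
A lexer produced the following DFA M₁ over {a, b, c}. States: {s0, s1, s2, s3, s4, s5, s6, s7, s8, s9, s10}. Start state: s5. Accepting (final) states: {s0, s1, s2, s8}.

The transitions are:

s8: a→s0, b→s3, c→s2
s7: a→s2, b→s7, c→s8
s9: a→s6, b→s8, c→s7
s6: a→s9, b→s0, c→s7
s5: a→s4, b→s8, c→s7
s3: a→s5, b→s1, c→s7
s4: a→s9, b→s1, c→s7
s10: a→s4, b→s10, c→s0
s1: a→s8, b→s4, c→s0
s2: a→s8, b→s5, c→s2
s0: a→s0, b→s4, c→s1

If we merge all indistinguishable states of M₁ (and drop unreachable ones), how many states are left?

First remove the unreachable states {s10}; 10 states remain.
P0 = {s0,s1,s2,s8} | {s3,s4,s5,s6,s7,s9}.
On input a, block {s3,s4,s5,s6,s7,s9} splits into {s3,s4,s5,s6,s9} and {s7}.
The partition is now stable with 3 blocks: {s0,s1,s2,s8} | {s3,s4,s5,s6,s9} | {s7}.

3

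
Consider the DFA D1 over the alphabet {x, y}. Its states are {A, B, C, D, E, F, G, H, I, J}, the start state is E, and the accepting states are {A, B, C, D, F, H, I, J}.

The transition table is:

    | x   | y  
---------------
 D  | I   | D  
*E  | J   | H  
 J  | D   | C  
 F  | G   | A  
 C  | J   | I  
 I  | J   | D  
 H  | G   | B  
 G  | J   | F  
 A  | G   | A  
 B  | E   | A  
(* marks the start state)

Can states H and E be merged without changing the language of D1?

All states are reachable from the start state.
Start with accepting vs non-accepting: {A,B,C,D,F,H,I,J} | {E,G}.
Split {A,B,C,D,F,H,I,J} by δ(·,x) → {A,B,F,H} and {C,D,I,J}.
No further refinement is possible. Final partition (3 blocks): {A,B,F,H} | {E,G} | {C,D,I,J}.
H and E end up in different blocks, so they are distinguishable. For instance, the string 'ε' is accepted from only H.

No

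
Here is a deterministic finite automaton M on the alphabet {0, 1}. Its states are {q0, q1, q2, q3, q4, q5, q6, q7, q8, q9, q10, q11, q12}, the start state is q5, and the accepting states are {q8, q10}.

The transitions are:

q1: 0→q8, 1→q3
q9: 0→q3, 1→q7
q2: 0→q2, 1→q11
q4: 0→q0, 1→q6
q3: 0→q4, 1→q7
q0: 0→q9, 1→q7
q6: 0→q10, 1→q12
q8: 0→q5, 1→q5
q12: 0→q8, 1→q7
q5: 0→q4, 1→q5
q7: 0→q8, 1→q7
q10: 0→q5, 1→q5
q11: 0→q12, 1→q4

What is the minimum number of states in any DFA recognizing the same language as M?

4

First remove the unreachable states {q1,q2,q11}; 10 states remain.
Start with accepting vs non-accepting: {q8,q10} | {q0,q3,q4,q5,q6,q7,q9,q12}.
Split {q0,q3,q4,q5,q6,q7,q9,q12} by δ(·,0) → {q0,q3,q4,q5,q9} and {q6,q7,q12}.
Refine {q0,q3,q4,q5,q9} on symbol 1: members go to different blocks, giving {q0,q3,q4,q9} and {q5}.
No further refinement is possible. Final partition (4 blocks): {q8,q10} | {q0,q3,q4,q9} | {q6,q7,q12} | {q5}.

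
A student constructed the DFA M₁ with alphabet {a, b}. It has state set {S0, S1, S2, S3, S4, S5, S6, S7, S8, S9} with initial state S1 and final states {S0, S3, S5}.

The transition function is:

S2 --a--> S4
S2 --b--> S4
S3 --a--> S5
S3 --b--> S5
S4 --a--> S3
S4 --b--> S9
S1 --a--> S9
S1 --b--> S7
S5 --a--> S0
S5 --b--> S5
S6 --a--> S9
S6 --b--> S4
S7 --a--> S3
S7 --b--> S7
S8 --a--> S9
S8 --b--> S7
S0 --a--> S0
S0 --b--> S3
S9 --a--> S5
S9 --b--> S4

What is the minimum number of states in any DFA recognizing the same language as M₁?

First remove the unreachable states {S2,S6,S8}; 7 states remain.
P0 = {S0,S3,S5} | {S1,S4,S7,S9}.
Refine {S1,S4,S7,S9} on symbol a: members go to different blocks, giving {S4,S7,S9} and {S1}.
No further refinement is possible. Final partition (3 blocks): {S0,S3,S5} | {S4,S7,S9} | {S1}.

3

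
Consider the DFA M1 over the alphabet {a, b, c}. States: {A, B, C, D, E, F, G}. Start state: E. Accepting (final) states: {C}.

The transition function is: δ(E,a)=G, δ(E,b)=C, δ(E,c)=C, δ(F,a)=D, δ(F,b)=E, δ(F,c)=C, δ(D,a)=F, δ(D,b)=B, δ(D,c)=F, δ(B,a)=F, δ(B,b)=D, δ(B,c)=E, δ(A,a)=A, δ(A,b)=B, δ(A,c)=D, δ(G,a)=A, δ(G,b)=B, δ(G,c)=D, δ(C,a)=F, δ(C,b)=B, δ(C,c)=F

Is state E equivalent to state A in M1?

Every state is reachable, so we keep all 7.
Start with accepting vs non-accepting: {C} | {A,B,D,E,F,G}.
On input b, block {A,B,D,E,F,G} splits into {A,B,D,F,G} and {E}.
Split {A,B,D,F,G} by δ(·,b) → {A,B,D,G} and {F}.
Refine {A,B,D,G} on symbol a: members go to different blocks, giving {A,G} and {B,D}.
Split {B,D} by δ(·,c) → {B} and {D}.
The partition is now stable with 6 blocks: {C} | {A,G} | {E} | {F} | {B} | {D}.
E and A end up in different blocks, so they are distinguishable. For instance, the string 'b' is accepted from only E.

No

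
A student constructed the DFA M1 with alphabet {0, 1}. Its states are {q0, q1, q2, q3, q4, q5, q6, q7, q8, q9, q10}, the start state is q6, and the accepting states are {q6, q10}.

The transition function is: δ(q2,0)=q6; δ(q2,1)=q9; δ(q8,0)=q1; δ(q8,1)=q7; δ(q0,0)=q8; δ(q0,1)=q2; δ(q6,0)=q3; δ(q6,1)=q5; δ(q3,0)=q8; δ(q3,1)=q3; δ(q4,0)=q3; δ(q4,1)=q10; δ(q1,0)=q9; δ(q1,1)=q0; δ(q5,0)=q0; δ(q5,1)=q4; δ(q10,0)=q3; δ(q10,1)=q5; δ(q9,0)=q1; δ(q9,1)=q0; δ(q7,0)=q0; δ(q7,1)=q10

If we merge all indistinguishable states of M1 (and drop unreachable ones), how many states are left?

9

All states are reachable from the start state.
P0 = {q6,q10} | {q0,q1,q2,q3,q4,q5,q7,q8,q9}.
Split {q0,q1,q2,q3,q4,q5,q7,q8,q9} by δ(·,0) → {q0,q1,q3,q4,q5,q7,q8,q9} and {q2}.
Refine {q0,q1,q3,q4,q5,q7,q8,q9} on symbol 1: members go to different blocks, giving {q1,q3,q5,q8,q9} and {q4,q7} and {q0}.
On input 0, block {q1,q3,q5,q8,q9} splits into {q1,q3,q8,q9} and {q5}.
Refine {q1,q3,q8,q9} on symbol 1: members go to different blocks, giving {q1,q9} and {q3} and {q8}.
Refine {q4,q7} on symbol 0: members go to different blocks, giving {q4} and {q7}.
The partition is now stable with 9 blocks: {q6,q10} | {q1,q9} | {q2} | {q4} | {q0} | {q5} | {q3} | {q8} | {q7}.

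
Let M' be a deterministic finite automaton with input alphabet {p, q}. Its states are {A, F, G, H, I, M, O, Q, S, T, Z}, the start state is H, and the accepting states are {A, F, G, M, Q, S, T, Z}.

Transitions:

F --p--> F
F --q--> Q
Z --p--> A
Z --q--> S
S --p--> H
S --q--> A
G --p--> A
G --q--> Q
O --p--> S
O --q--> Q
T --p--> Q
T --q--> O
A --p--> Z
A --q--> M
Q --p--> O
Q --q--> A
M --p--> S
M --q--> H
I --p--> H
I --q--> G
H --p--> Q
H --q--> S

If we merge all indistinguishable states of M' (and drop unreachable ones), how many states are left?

First remove the unreachable states {F,G,I,T}; 7 states remain.
P0 = {A,M,Q,S,Z} | {H,O}.
On input p, block {A,M,Q,S,Z} splits into {A,M,Z} and {Q,S}.
On input p, block {A,M,Z} splits into {A,Z} and {M}.
On input q, block {A,Z} splits into {A} and {Z}.
The partition is now stable with 5 blocks: {A} | {H,O} | {Q,S} | {M} | {Z}.

5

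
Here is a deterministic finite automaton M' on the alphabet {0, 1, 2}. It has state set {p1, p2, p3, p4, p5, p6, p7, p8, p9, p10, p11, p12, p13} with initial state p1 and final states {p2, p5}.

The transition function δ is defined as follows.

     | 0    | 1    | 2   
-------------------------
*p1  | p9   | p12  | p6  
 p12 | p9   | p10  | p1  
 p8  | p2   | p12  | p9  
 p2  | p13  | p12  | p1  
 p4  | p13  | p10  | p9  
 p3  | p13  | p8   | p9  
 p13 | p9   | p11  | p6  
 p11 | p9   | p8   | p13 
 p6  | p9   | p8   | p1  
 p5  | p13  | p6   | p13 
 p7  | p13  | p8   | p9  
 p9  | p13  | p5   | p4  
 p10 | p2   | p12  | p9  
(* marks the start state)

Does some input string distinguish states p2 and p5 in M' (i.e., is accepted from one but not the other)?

First remove the unreachable states {p3,p7}; 11 states remain.
P0 = {p2,p5} | {p1,p4,p6,p8,p9,p10,p11,p12,p13}.
On input 0, block {p1,p4,p6,p8,p9,p10,p11,p12,p13} splits into {p1,p4,p6,p9,p11,p12,p13} and {p8,p10}.
On input 1, block {p1,p4,p6,p9,p11,p12,p13} splits into {p4,p6,p11,p12} and {p1,p13} and {p9}.
Split {p4,p6,p11,p12} by δ(·,0) → {p6,p11,p12} and {p4}.
The partition is now stable with 6 blocks: {p2,p5} | {p6,p11,p12} | {p8,p10} | {p1,p13} | {p9} | {p4}.
p2 and p5 lie in the same block of the stable partition, so they are equivalent — no string distinguishes them.

No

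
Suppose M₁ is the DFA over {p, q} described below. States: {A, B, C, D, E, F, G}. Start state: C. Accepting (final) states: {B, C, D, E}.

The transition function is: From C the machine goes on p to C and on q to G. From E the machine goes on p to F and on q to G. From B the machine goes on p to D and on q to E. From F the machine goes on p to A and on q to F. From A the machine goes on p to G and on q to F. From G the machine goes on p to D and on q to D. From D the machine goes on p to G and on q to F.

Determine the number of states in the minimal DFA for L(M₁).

5

States {B,E} cannot be reached from the start state, so discard them.
Start with accepting vs non-accepting: {C,D} | {A,F,G}.
Split {C,D} by δ(·,p) → {C} and {D}.
Split {A,F,G} by δ(·,p) → {A,F} and {G}.
Refine {A,F} on symbol p: members go to different blocks, giving {A} and {F}.
The partition is now stable with 5 blocks: {C} | {A} | {D} | {G} | {F}.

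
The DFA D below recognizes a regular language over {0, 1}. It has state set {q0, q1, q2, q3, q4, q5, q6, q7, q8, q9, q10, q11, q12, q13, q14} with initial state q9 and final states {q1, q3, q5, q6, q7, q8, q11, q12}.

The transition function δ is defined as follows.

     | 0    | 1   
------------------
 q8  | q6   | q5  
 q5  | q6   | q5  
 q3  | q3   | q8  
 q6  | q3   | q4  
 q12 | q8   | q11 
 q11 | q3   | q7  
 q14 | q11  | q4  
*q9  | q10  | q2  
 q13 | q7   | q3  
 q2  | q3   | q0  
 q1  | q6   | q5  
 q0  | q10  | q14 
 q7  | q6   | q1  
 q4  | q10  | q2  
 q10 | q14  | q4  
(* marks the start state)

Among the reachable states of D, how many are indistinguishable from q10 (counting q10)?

1

States {q12,q13} cannot be reached from the start state, so discard them.
P0 = {q1,q3,q5,q6,q7,q8,q11} | {q0,q2,q4,q9,q10,q14}.
On input 1, block {q1,q3,q5,q6,q7,q8,q11} splits into {q1,q3,q5,q7,q8,q11} and {q6}.
On input 0, block {q1,q3,q5,q7,q8,q11} splits into {q1,q5,q7,q8} and {q3,q11}.
On input 0, block {q0,q2,q4,q9,q10,q14} splits into {q0,q4,q9,q10} and {q2,q14}.
Refine {q0,q4,q9,q10} on symbol 0: members go to different blocks, giving {q0,q4,q9} and {q10}.
The partition is now stable with 6 blocks: {q1,q5,q7,q8} | {q0,q4,q9} | {q6} | {q3,q11} | {q2,q14} | {q10}.
The equivalence class containing q10 is {q10}, of size 1.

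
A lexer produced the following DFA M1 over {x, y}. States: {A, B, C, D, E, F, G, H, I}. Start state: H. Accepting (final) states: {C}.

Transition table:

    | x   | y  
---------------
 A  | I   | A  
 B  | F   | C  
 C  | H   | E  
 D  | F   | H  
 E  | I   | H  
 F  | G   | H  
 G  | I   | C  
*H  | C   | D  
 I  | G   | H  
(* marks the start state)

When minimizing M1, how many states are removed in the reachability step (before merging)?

Starting at H and following transitions, the reachable set is {C, D, E, F, G, H, I}. That leaves A, B unreachable — 2 in total.

2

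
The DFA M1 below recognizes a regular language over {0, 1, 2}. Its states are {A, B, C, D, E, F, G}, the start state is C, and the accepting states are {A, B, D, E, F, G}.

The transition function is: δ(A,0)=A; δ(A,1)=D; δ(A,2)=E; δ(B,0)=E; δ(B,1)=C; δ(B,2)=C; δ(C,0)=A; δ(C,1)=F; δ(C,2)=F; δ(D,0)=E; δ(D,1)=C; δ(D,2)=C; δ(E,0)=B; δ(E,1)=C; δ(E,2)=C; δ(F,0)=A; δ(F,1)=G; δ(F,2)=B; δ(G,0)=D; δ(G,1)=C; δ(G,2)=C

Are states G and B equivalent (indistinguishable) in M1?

Yes

Every state is reachable, so we keep all 7.
Start with accepting vs non-accepting: {A,B,D,E,F,G} | {C}.
Refine {A,B,D,E,F,G} on symbol 1: members go to different blocks, giving {B,D,E,G} and {A,F}.
Stable partition: {B,D,E,G} | {C} | {A,F} — 3 equivalence classes.
G and B lie in the same block of the stable partition, so they are equivalent — no string distinguishes them.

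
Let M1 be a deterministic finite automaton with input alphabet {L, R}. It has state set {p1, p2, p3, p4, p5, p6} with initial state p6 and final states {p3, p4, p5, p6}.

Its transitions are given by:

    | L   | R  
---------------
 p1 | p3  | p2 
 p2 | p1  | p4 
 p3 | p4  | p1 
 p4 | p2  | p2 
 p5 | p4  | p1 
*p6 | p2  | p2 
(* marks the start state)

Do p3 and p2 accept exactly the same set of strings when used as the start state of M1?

Reachable states from the start: {p1,p2,p3,p4,p6}. Unreachable: {p5} — drop them.
Initial partition by acceptance: {p3,p4,p6} | {p1,p2}.
Refine {p3,p4,p6} on symbol L: members go to different blocks, giving {p4,p6} and {p3}.
Refine {p1,p2} on symbol L: members go to different blocks, giving {p1} and {p2}.
The partition is now stable with 4 blocks: {p4,p6} | {p1} | {p3} | {p2}.
p3 and p2 end up in different blocks, so they are distinguishable. For instance, the string 'ε' is accepted from only p3.

No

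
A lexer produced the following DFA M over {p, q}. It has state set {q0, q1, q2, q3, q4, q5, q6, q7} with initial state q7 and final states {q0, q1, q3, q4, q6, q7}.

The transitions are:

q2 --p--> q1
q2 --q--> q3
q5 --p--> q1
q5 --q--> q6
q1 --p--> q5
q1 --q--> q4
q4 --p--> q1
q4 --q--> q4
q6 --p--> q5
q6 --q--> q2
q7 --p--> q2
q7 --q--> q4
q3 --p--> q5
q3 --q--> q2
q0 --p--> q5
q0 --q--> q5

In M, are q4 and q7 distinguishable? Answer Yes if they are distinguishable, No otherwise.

Yes

First remove the unreachable states {q0}; 7 states remain.
Initial partition by acceptance: {q1,q3,q4,q6,q7} | {q2,q5}.
On input p, block {q1,q3,q4,q6,q7} splits into {q1,q3,q6,q7} and {q4}.
On input q, block {q1,q3,q6,q7} splits into {q1,q7} and {q3,q6}.
Stable partition: {q1,q7} | {q2,q5} | {q4} | {q3,q6} — 4 equivalence classes.
q4 and q7 end up in different blocks, so they are distinguishable. For instance, the string 'p' is accepted from only q4.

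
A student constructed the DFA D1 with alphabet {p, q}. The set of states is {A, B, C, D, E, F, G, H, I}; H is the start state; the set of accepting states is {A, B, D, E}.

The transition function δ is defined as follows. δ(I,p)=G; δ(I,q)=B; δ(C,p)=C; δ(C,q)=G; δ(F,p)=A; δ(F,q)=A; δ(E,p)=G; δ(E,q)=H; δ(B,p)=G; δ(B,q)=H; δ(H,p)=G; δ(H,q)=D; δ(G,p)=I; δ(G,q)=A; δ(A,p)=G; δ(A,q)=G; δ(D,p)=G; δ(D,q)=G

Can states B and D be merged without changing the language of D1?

First remove the unreachable states {C,E,F}; 6 states remain.
Start with accepting vs non-accepting: {A,B,D} | {G,H,I}.
Stable partition: {A,B,D} | {G,H,I} — 2 equivalence classes.
B and D lie in the same block of the stable partition, so they are equivalent — no string distinguishes them.

Yes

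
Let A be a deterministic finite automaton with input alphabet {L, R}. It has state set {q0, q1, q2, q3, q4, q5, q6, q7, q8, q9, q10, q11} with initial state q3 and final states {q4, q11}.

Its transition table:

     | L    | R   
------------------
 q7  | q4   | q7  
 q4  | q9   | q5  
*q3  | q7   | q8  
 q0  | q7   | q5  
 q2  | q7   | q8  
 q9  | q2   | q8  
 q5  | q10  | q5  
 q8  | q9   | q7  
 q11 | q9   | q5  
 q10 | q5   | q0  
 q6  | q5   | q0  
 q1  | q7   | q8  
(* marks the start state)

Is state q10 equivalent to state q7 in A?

No

First remove the unreachable states {q1,q6,q11}; 9 states remain.
Initial partition by acceptance: {q4} | {q0,q2,q3,q5,q7,q8,q9,q10}.
Refine {q0,q2,q3,q5,q7,q8,q9,q10} on symbol L: members go to different blocks, giving {q0,q2,q3,q5,q8,q9,q10} and {q7}.
Refine {q0,q2,q3,q5,q8,q9,q10} on symbol L: members go to different blocks, giving {q5,q8,q9,q10} and {q0,q2,q3}.
Refine {q5,q8,q9,q10} on symbol L: members go to different blocks, giving {q5,q8,q10} and {q9}.
On input L, block {q5,q8,q10} splits into {q5,q10} and {q8}.
Refine {q5,q10} on symbol R: members go to different blocks, giving {q5} and {q10}.
Split {q0,q2,q3} by δ(·,R) → {q2,q3} and {q0}.
Stable partition: {q4} | {q5} | {q7} | {q2,q3} | {q9} | {q8} | {q10} | {q0} — 8 equivalence classes.
q10 and q7 end up in different blocks, so they are distinguishable. For instance, the string 'L' is accepted from only q7.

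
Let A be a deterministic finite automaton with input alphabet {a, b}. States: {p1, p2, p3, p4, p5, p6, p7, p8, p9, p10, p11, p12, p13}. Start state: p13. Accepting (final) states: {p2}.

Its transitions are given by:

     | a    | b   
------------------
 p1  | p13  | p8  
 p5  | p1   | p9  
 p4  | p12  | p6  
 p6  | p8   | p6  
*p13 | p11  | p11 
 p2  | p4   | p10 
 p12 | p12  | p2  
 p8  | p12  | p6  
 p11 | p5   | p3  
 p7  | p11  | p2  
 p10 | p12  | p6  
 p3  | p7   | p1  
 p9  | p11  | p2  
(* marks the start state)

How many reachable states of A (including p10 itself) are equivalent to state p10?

All states are reachable from the start state.
Initial partition by acceptance: {p2} | {p1,p3,p4,p5,p6,p7,p8,p9,p10,p11,p12,p13}.
Split {p1,p3,p4,p5,p6,p7,p8,p9,p10,p11,p12,p13} by δ(·,b) → {p1,p3,p4,p5,p6,p8,p10,p11,p13} and {p7,p9,p12}.
Refine {p1,p3,p4,p5,p6,p8,p10,p11,p13} on symbol a: members go to different blocks, giving {p1,p5,p6,p11,p13} and {p3,p4,p8,p10}.
Split {p1,p5,p6,p11,p13} by δ(·,a) → {p1,p5,p11,p13} and {p6}.
On input b, block {p1,p5,p11,p13} splits into {p1,p11} and {p5} and {p13}.
On input a, block {p1,p11} splits into {p1} and {p11}.
On input a, block {p7,p9,p12} splits into {p7,p9} and {p12}.
Split {p3,p4,p8,p10} by δ(·,a) → {p4,p8,p10} and {p3}.
No further refinement is possible. Final partition (10 blocks): {p2} | {p1} | {p7,p9} | {p4,p8,p10} | {p6} | {p5} | {p13} | {p11} | {p12} | {p3}.
State p10 belongs to the block {p4,p8,p10}, which has 3 states.

3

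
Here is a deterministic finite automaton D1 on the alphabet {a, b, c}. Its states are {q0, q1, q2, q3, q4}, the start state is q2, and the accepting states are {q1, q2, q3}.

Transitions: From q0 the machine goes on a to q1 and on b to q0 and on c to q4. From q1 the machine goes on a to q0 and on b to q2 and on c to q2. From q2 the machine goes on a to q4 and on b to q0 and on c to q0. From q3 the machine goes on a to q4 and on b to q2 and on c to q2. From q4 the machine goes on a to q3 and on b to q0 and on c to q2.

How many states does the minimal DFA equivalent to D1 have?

5

Every state is reachable, so we keep all 5.
Initial partition by acceptance: {q1,q2,q3} | {q0,q4}.
On input b, block {q1,q2,q3} splits into {q1,q3} and {q2}.
Refine {q0,q4} on symbol c: members go to different blocks, giving {q0} and {q4}.
Split {q1,q3} by δ(·,a) → {q1} and {q3}.
Stable partition: {q1} | {q0} | {q2} | {q4} | {q3} — 5 equivalence classes.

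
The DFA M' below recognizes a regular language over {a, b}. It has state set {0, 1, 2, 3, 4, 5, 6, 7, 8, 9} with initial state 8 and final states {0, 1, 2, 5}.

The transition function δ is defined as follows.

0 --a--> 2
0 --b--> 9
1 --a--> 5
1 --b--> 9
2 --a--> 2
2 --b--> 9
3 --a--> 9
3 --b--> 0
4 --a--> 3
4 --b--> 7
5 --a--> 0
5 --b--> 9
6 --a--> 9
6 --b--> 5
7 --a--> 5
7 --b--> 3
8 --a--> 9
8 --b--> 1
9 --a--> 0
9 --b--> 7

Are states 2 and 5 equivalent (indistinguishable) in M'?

Reachable states from the start: {0,1,2,3,5,7,8,9}. Unreachable: {4,6} — drop them.
P0 = {0,1,2,5} | {3,7,8,9}.
On input a, block {3,7,8,9} splits into {3,8} and {7,9}.
Refine {7,9} on symbol b: members go to different blocks, giving {7} and {9}.
No further refinement is possible. Final partition (4 blocks): {0,1,2,5} | {3,8} | {7} | {9}.
2 and 5 lie in the same block of the stable partition, so they are equivalent — no string distinguishes them.

Yes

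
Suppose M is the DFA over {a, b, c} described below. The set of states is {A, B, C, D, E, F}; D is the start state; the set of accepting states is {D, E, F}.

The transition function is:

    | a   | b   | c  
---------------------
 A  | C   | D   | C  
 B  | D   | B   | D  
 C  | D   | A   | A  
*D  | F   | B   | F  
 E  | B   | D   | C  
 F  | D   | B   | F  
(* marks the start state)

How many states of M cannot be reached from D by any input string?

3

Starting at D and following transitions, the reachable set is {B, D, F}. That leaves A, C, E unreachable — 3 in total.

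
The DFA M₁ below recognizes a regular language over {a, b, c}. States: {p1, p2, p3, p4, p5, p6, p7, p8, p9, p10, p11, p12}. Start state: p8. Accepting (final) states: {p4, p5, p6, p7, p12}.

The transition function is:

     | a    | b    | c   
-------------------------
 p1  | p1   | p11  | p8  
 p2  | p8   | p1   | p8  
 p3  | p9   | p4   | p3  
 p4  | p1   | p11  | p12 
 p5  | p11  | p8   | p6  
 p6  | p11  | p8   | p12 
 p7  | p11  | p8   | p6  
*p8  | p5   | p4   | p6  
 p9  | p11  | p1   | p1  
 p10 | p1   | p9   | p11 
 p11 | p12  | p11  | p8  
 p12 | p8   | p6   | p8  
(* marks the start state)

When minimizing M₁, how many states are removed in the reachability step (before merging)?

No path from p8 leads to p2, p3, p7, p9, p10; the other 7 states are all reachable.

5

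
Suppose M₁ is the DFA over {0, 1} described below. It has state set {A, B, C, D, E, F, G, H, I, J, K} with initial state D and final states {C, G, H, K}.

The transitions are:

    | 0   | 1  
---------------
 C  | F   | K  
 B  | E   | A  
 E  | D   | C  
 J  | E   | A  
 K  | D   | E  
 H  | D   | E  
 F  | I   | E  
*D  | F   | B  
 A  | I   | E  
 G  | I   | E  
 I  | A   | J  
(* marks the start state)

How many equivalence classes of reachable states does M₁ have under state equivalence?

States {G,H} cannot be reached from the start state, so discard them.
Initial partition by acceptance: {C,K} | {A,B,D,E,F,I,J}.
Split {C,K} by δ(·,1) → {C} and {K}.
Refine {A,B,D,E,F,I,J} on symbol 1: members go to different blocks, giving {A,B,D,F,I,J} and {E}.
Split {A,B,D,F,I,J} by δ(·,0) → {A,D,F,I} and {B,J}.
Split {A,D,F,I} by δ(·,1) → {A,F} and {D,I}.
Stable partition: {C} | {A,F} | {K} | {E} | {B,J} | {D,I} — 6 equivalence classes.

6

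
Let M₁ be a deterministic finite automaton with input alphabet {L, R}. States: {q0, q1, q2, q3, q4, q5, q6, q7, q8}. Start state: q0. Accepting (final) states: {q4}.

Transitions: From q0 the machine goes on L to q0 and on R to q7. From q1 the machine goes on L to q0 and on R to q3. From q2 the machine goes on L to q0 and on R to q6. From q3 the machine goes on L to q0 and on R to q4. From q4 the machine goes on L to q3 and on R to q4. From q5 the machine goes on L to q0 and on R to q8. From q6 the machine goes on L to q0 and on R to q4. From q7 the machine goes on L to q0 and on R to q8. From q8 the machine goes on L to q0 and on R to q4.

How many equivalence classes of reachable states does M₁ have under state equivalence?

4

Reachable states from the start: {q0,q3,q4,q7,q8}. Unreachable: {q1,q2,q5,q6} — drop them.
P0 = {q4} | {q0,q3,q7,q8}.
On input R, block {q0,q3,q7,q8} splits into {q0,q7} and {q3,q8}.
Split {q0,q7} by δ(·,R) → {q0} and {q7}.
Stable partition: {q4} | {q0} | {q3,q8} | {q7} — 4 equivalence classes.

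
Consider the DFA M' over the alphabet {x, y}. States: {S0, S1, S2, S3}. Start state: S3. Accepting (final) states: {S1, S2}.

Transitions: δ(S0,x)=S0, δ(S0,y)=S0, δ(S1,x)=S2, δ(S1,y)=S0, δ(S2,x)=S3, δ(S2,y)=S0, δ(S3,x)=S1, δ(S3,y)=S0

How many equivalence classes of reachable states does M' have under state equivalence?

4

All states are reachable from the start state.
P0 = {S1,S2} | {S0,S3}.
On input x, block {S1,S2} splits into {S1} and {S2}.
Refine {S0,S3} on symbol x: members go to different blocks, giving {S0} and {S3}.
Stable partition: {S1} | {S0} | {S2} | {S3} — 4 equivalence classes.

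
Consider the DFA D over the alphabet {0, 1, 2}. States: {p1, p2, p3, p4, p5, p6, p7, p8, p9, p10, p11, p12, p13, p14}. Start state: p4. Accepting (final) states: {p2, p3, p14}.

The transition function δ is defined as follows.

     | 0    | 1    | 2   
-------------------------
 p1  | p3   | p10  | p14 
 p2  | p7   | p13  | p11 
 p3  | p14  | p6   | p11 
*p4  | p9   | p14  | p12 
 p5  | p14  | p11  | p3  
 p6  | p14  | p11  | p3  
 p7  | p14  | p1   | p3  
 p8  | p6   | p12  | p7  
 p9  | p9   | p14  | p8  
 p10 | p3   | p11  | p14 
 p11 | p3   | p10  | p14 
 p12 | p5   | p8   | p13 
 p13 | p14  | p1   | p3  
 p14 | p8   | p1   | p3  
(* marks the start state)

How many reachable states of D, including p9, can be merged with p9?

First remove the unreachable states {p2}; 13 states remain.
Initial partition by acceptance: {p3,p14} | {p1,p4,p5,p6,p7,p8,p9,p10,p11,p12,p13}.
On input 0, block {p3,p14} splits into {p3} and {p14}.
Refine {p1,p4,p5,p6,p7,p8,p9,p10,p11,p12,p13} on symbol 0: members go to different blocks, giving {p4,p8,p9,p12} and {p5,p6,p7,p13} and {p1,p10,p11}.
Split {p4,p8,p9,p12} by δ(·,0) → {p4,p9} and {p8,p12}.
The partition is now stable with 6 blocks: {p3} | {p4,p9} | {p14} | {p5,p6,p7,p13} | {p1,p10,p11} | {p8,p12}.
The equivalence class containing p9 is {p4,p9}, of size 2.

2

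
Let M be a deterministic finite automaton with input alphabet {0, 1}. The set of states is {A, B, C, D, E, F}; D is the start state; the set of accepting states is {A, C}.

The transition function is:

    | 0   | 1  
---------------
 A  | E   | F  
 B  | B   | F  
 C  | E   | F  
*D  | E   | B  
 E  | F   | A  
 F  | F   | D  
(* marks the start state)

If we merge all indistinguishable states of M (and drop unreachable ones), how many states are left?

States {C} cannot be reached from the start state, so discard them.
Start with accepting vs non-accepting: {A} | {B,D,E,F}.
On input 1, block {B,D,E,F} splits into {B,D,F} and {E}.
Refine {B,D,F} on symbol 0: members go to different blocks, giving {B,F} and {D}.
Split {B,F} by δ(·,1) → {B} and {F}.
No further refinement is possible. Final partition (5 blocks): {A} | {B} | {E} | {D} | {F}.

5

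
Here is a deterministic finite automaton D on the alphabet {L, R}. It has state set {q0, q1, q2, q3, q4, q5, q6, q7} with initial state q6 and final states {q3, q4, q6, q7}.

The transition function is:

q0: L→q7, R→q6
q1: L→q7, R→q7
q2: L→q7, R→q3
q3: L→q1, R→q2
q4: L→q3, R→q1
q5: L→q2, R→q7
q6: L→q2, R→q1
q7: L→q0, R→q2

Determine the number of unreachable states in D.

2

No path from q6 leads to q4, q5; the other 6 states are all reachable.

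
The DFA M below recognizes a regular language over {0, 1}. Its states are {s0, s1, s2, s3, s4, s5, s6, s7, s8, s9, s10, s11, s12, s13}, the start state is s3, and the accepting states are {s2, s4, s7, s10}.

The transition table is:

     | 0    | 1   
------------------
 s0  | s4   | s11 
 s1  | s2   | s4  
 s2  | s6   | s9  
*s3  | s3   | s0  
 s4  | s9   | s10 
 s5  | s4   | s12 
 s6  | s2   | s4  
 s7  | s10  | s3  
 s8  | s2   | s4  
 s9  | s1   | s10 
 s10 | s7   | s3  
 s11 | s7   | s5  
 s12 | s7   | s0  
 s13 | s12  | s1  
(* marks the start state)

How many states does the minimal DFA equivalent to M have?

8

States {s8,s13} cannot be reached from the start state, so discard them.
Initial partition by acceptance: {s2,s4,s7,s10} | {s0,s1,s3,s5,s6,s9,s11,s12}.
Refine {s2,s4,s7,s10} on symbol 0: members go to different blocks, giving {s2,s4} and {s7,s10}.
Refine {s2,s4} on symbol 1: members go to different blocks, giving {s2} and {s4}.
On input 0, block {s0,s1,s3,s5,s6,s9,s11,s12} splits into {s0,s5} and {s1,s6} and {s3,s9} and {s11,s12}.
Split {s3,s9} by δ(·,0) → {s3} and {s9}.
The partition is now stable with 8 blocks: {s2} | {s0,s5} | {s7,s10} | {s4} | {s1,s6} | {s3} | {s11,s12} | {s9}.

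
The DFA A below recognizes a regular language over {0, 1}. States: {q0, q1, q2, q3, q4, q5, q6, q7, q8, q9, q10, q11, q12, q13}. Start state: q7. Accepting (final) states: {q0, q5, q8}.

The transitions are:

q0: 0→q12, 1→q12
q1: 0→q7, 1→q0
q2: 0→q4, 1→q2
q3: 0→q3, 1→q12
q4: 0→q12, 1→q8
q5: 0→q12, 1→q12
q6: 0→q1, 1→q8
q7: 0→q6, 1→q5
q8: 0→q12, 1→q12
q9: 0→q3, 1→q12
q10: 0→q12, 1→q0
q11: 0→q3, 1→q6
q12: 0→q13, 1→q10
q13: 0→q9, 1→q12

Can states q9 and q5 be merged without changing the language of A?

No

Reachable states from the start: {q0,q1,q3,q5,q6,q7,q8,q9,q10,q12,q13}. Unreachable: {q2,q4,q11} — drop them.
P0 = {q0,q5,q8} | {q1,q3,q6,q7,q9,q10,q12,q13}.
Split {q1,q3,q6,q7,q9,q10,q12,q13} by δ(·,1) → {q1,q6,q7,q10} and {q3,q9,q12,q13}.
Refine {q1,q6,q7,q10} on symbol 0: members go to different blocks, giving {q1,q6,q7} and {q10}.
Split {q3,q9,q12,q13} by δ(·,1) → {q3,q9,q13} and {q12}.
The partition is now stable with 5 blocks: {q0,q5,q8} | {q1,q6,q7} | {q3,q9,q13} | {q10} | {q12}.
q9 and q5 end up in different blocks, so they are distinguishable. For instance, the string 'ε' is accepted from only q5.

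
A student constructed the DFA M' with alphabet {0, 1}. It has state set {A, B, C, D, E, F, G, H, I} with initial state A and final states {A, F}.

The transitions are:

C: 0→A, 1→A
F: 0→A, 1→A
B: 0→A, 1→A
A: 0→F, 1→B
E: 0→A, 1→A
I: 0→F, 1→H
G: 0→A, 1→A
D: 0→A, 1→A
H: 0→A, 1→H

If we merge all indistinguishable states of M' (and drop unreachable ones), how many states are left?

3

States {C,D,E,G,H,I} cannot be reached from the start state, so discard them.
Start with accepting vs non-accepting: {A,F} | {B}.
Refine {A,F} on symbol 1: members go to different blocks, giving {A} and {F}.
Stable partition: {A} | {B} | {F} — 3 equivalence classes.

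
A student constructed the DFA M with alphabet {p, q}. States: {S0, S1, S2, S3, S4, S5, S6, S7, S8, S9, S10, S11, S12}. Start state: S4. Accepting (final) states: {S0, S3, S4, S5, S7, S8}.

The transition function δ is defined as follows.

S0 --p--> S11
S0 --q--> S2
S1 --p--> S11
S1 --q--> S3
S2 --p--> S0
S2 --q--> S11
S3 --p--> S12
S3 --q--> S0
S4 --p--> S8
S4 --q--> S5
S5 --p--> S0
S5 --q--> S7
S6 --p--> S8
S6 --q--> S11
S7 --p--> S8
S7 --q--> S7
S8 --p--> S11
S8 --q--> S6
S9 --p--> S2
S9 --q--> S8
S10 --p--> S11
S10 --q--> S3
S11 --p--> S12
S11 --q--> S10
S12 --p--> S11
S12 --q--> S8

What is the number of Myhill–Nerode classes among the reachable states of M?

7

Reachable states from the start: {S0,S2,S3,S4,S5,S6,S7,S8,S10,S11,S12}. Unreachable: {S1,S9} — drop them.
P0 = {S0,S3,S4,S5,S7,S8} | {S2,S6,S10,S11,S12}.
Split {S0,S3,S4,S5,S7,S8} by δ(·,p) → {S0,S3,S8} and {S4,S5,S7}.
Split {S0,S3,S8} by δ(·,q) → {S0,S8} and {S3}.
Refine {S2,S6,S10,S11,S12} on symbol p: members go to different blocks, giving {S10,S11,S12} and {S2,S6}.
Split {S10,S11,S12} by δ(·,q) → {S10} and {S11} and {S12}.
Stable partition: {S0,S8} | {S10} | {S4,S5,S7} | {S3} | {S2,S6} | {S11} | {S12} — 7 equivalence classes.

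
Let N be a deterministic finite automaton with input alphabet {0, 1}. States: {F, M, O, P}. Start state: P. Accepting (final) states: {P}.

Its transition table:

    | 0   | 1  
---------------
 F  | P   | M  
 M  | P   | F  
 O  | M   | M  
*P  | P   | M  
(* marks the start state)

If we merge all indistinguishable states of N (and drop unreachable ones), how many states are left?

2

States {O} cannot be reached from the start state, so discard them.
Initial partition by acceptance: {P} | {F,M}.
The partition is now stable with 2 blocks: {P} | {F,M}.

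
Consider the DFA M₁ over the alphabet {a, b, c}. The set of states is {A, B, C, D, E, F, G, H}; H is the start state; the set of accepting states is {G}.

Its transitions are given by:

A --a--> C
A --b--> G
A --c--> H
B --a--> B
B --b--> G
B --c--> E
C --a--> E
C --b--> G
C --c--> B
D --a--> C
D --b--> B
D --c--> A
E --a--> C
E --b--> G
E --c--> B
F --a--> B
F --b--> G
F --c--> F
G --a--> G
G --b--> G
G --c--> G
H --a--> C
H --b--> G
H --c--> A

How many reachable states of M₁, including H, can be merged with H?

Reachable states from the start: {A,B,C,E,G,H}. Unreachable: {D,F} — drop them.
P0 = {G} | {A,B,C,E,H}.
No further refinement is possible. Final partition (2 blocks): {G} | {A,B,C,E,H}.
State H belongs to the block {A,B,C,E,H}, which has 5 states.

5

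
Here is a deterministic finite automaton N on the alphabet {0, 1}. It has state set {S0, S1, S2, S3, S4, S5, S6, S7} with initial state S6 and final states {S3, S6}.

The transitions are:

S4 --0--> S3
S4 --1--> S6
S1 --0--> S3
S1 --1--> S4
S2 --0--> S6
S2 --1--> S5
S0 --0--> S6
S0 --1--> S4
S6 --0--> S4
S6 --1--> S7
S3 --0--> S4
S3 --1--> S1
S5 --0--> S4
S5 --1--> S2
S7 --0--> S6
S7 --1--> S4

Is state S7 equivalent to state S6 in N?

First remove the unreachable states {S0,S2,S5}; 5 states remain.
Initial partition by acceptance: {S3,S6} | {S1,S4,S7}.
On input 1, block {S1,S4,S7} splits into {S1,S7} and {S4}.
No further refinement is possible. Final partition (3 blocks): {S3,S6} | {S1,S7} | {S4}.
S7 and S6 end up in different blocks, so they are distinguishable. For instance, the string 'ε' is accepted from only S6.

No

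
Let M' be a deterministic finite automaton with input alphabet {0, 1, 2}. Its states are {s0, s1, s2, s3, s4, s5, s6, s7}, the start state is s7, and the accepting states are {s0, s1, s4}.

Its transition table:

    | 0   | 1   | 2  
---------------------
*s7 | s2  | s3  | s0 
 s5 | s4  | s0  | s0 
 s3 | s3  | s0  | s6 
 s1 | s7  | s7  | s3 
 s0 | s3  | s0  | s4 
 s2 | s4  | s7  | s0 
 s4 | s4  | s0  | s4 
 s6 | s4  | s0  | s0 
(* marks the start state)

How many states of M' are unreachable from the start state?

2

No path from s7 leads to s1, s5; the other 6 states are all reachable.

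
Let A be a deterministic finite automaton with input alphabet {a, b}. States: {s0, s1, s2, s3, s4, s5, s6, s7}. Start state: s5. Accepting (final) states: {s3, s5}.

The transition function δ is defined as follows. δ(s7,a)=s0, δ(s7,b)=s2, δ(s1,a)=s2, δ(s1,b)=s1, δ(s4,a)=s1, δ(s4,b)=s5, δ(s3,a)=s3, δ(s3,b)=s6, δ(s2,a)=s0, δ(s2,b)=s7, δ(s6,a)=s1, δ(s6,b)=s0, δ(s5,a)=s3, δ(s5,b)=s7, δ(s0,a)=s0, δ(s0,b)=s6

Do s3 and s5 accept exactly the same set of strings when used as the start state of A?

States {s4} cannot be reached from the start state, so discard them.
Initial partition by acceptance: {s3,s5} | {s0,s1,s2,s6,s7}.
No further refinement is possible. Final partition (2 blocks): {s3,s5} | {s0,s1,s2,s6,s7}.
s3 and s5 lie in the same block of the stable partition, so they are equivalent — no string distinguishes them.

Yes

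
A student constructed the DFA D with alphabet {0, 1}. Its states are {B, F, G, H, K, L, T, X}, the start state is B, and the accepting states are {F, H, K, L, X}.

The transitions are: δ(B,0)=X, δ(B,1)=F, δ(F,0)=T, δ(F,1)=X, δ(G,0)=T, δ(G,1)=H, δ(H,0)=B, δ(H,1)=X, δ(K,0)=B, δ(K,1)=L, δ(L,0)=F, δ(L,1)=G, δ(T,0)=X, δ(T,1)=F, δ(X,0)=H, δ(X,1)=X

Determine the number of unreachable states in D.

Starting at B and following transitions, the reachable set is {B, F, H, T, X}. That leaves G, K, L unreachable — 3 in total.

3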